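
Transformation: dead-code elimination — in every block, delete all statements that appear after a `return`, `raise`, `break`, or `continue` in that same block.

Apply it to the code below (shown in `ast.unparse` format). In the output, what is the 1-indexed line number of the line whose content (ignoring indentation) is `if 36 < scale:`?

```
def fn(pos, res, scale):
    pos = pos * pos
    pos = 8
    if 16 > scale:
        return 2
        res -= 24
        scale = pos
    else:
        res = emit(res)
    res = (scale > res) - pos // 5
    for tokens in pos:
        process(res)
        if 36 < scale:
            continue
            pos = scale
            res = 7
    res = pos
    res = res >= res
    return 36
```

11

Transformed code:
def fn(pos, res, scale):
    pos = pos * pos
    pos = 8
    if 16 > scale:
        return 2
    else:
        res = emit(res)
    res = (scale > res) - pos // 5
    for tokens in pos:
        process(res)
        if 36 < scale:
            continue
    res = pos
    res = res >= res
    return 36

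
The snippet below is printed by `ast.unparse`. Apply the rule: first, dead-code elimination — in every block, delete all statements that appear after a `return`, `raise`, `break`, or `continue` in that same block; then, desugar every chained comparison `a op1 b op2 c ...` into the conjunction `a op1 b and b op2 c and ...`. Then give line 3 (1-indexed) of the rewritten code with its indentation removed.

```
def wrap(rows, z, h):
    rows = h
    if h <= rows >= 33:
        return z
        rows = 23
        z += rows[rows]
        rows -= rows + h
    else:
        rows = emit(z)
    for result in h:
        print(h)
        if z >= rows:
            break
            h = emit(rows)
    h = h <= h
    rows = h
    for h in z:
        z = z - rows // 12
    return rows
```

if h <= rows and rows >= 33:

Transformed code:
def wrap(rows, z, h):
    rows = h
    if h <= rows and rows >= 33:
        return z
    else:
        rows = emit(z)
    for result in h:
        print(h)
        if z >= rows:
            break
    h = h <= h
    rows = h
    for h in z:
        z = z - rows // 12
    return rows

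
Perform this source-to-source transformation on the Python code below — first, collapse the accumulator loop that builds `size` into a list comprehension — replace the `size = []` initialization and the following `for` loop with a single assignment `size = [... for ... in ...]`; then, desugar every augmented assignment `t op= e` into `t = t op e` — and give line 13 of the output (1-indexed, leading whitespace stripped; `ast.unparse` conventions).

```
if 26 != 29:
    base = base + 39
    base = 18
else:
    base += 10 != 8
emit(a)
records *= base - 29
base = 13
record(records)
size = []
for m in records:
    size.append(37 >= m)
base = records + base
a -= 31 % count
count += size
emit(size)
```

Transformed code:
if 26 != 29:
    base = base + 39
    base = 18
else:
    base = base + (10 != 8)
emit(a)
records = records * (base - 29)
base = 13
record(records)
size = [37 >= m for m in records]
base = records + base
a = a - 31 % count
count = count + size
emit(size)

count = count + size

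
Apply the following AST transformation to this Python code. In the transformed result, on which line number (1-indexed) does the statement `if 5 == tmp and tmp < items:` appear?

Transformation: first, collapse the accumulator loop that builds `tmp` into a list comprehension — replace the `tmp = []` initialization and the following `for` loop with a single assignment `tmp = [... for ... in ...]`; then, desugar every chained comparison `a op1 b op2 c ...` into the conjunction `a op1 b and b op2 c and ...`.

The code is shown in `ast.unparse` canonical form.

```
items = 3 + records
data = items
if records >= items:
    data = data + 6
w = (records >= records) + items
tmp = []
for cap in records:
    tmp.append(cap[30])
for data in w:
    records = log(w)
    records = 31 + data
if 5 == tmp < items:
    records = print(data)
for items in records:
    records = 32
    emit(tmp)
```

10

Transformed code:
items = 3 + records
data = items
if records >= items:
    data = data + 6
w = (records >= records) + items
tmp = [cap[30] for cap in records]
for data in w:
    records = log(w)
    records = 31 + data
if 5 == tmp and tmp < items:
    records = print(data)
for items in records:
    records = 32
    emit(tmp)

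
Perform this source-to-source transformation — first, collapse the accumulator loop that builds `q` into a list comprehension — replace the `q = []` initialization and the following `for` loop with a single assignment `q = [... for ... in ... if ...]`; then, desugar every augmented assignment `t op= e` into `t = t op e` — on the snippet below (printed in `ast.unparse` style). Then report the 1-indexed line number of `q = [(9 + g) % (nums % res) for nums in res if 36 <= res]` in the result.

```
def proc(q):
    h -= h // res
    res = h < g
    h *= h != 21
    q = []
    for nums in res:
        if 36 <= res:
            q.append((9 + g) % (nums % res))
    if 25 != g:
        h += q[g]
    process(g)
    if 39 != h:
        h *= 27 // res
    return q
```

Transformed code:
def proc(q):
    h = h - h // res
    res = h < g
    h = h * (h != 21)
    q = [(9 + g) % (nums % res) for nums in res if 36 <= res]
    if 25 != g:
        h = h + q[g]
    process(g)
    if 39 != h:
        h = h * (27 // res)
    return q

5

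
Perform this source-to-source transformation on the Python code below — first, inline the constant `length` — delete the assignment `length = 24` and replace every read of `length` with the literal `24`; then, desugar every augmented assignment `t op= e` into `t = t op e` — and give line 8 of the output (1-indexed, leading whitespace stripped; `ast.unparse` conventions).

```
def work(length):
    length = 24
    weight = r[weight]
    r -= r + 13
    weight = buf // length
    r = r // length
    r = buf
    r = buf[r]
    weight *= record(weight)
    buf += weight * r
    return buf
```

weight = weight * record(weight)

Transformed code:
def work(length):
    weight = r[weight]
    r = r - (r + 13)
    weight = buf // 24
    r = r // 24
    r = buf
    r = buf[r]
    weight = weight * record(weight)
    buf = buf + weight * r
    return buf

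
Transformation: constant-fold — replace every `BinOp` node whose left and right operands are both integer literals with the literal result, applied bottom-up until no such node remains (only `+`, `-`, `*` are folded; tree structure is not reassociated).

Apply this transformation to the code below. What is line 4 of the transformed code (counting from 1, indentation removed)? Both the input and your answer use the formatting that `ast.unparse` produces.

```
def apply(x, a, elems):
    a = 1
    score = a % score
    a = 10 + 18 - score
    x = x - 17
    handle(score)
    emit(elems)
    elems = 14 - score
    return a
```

a = 28 - score

Transformed code:
def apply(x, a, elems):
    a = 1
    score = a % score
    a = 28 - score
    x = x - 17
    handle(score)
    emit(elems)
    elems = 14 - score
    return a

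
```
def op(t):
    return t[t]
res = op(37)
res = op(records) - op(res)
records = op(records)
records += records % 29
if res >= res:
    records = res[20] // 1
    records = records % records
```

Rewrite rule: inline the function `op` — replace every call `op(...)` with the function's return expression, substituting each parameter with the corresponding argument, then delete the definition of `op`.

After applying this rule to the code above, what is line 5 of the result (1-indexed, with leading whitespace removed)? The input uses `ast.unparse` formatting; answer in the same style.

if res >= res:

Transformed code:
res = 37[37]
res = records[records] - res[res]
records = records[records]
records += records % 29
if res >= res:
    records = res[20] // 1
    records = records % records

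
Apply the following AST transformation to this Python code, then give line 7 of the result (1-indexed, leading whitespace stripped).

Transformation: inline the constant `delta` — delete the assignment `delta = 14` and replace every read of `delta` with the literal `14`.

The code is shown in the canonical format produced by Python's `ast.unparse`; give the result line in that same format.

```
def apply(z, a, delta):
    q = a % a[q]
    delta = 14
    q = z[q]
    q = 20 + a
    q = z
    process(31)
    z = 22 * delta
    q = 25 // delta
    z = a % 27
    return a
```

Transformed code:
def apply(z, a, delta):
    q = a % a[q]
    q = z[q]
    q = 20 + a
    q = z
    process(31)
    z = 22 * 14
    q = 25 // 14
    z = a % 27
    return a

z = 22 * 14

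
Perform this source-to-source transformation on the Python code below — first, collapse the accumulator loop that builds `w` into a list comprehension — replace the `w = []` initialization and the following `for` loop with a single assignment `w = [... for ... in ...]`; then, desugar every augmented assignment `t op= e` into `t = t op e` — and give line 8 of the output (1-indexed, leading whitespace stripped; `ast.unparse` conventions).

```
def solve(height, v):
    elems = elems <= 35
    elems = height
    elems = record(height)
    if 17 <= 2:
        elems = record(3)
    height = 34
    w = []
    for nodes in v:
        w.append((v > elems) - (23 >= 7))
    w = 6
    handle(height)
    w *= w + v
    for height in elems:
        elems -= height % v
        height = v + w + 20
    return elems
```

w = [(v > elems) - (23 >= 7) for nodes in v]

Transformed code:
def solve(height, v):
    elems = elems <= 35
    elems = height
    elems = record(height)
    if 17 <= 2:
        elems = record(3)
    height = 34
    w = [(v > elems) - (23 >= 7) for nodes in v]
    w = 6
    handle(height)
    w = w * (w + v)
    for height in elems:
        elems = elems - height % v
        height = v + w + 20
    return elems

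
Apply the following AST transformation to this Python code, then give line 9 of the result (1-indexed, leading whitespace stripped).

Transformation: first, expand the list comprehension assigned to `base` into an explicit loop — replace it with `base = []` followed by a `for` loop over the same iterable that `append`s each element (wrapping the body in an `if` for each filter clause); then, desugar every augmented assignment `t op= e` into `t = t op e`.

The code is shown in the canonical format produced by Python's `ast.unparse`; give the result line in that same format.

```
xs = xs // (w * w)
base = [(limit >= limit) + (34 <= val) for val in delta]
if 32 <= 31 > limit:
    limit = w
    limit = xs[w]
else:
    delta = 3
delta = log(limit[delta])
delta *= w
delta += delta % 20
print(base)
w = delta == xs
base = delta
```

Transformed code:
xs = xs // (w * w)
base = []
for val in delta:
    base.append((limit >= limit) + (34 <= val))
if 32 <= 31 > limit:
    limit = w
    limit = xs[w]
else:
    delta = 3
delta = log(limit[delta])
delta = delta * w
delta = delta + delta % 20
print(base)
w = delta == xs
base = delta

delta = 3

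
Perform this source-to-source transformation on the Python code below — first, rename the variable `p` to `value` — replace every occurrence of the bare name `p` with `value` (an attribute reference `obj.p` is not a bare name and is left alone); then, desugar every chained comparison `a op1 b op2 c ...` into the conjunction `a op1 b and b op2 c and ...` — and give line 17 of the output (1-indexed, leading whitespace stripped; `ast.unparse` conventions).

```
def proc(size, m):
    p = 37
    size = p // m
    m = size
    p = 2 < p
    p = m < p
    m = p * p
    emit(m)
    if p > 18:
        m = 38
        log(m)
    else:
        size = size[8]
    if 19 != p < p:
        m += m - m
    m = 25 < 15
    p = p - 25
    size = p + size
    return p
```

value = value - 25

Transformed code:
def proc(size, m):
    value = 37
    size = value // m
    m = size
    value = 2 < value
    value = m < value
    m = value * value
    emit(m)
    if value > 18:
        m = 38
        log(m)
    else:
        size = size[8]
    if 19 != value and value < value:
        m += m - m
    m = 25 < 15
    value = value - 25
    size = value + size
    return value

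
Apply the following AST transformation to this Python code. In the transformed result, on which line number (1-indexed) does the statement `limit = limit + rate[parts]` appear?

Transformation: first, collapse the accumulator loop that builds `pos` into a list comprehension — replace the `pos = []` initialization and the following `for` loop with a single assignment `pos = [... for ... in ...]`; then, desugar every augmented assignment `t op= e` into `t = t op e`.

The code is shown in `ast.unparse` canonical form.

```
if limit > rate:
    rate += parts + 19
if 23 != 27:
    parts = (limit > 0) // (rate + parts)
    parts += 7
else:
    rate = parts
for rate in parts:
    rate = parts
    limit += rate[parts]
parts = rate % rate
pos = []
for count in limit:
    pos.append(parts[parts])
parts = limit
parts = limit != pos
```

10

Transformed code:
if limit > rate:
    rate = rate + (parts + 19)
if 23 != 27:
    parts = (limit > 0) // (rate + parts)
    parts = parts + 7
else:
    rate = parts
for rate in parts:
    rate = parts
    limit = limit + rate[parts]
parts = rate % rate
pos = [parts[parts] for count in limit]
parts = limit
parts = limit != pos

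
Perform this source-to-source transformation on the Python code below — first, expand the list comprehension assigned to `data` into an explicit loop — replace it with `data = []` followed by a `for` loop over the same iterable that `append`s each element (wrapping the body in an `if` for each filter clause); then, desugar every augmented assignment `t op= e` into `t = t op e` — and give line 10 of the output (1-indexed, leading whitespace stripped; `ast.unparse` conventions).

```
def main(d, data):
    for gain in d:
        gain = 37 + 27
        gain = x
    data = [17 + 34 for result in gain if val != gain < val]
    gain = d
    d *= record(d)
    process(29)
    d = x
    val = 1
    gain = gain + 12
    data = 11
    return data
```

d = d * record(d)

Transformed code:
def main(d, data):
    for gain in d:
        gain = 37 + 27
        gain = x
    data = []
    for result in gain:
        if val != gain < val:
            data.append(17 + 34)
    gain = d
    d = d * record(d)
    process(29)
    d = x
    val = 1
    gain = gain + 12
    data = 11
    return data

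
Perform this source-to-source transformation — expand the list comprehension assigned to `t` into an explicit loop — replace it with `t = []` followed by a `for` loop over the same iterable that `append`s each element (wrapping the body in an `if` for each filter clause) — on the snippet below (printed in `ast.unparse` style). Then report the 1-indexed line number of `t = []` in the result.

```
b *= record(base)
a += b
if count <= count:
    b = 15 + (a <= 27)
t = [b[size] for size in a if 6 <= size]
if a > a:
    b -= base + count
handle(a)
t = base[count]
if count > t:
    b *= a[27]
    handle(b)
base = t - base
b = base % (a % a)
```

5

Transformed code:
b *= record(base)
a += b
if count <= count:
    b = 15 + (a <= 27)
t = []
for size in a:
    if 6 <= size:
        t.append(b[size])
if a > a:
    b -= base + count
handle(a)
t = base[count]
if count > t:
    b *= a[27]
    handle(b)
base = t - base
b = base % (a % a)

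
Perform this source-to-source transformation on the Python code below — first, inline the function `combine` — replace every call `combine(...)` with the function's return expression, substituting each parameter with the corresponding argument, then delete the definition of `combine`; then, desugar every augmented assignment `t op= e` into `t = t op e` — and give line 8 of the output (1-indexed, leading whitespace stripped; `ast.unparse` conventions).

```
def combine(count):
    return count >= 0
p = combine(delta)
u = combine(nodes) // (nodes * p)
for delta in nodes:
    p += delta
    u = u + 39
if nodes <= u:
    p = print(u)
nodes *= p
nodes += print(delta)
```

nodes = nodes * p

Transformed code:
p = delta >= 0
u = (nodes >= 0) // (nodes * p)
for delta in nodes:
    p = p + delta
    u = u + 39
if nodes <= u:
    p = print(u)
nodes = nodes * p
nodes = nodes + print(delta)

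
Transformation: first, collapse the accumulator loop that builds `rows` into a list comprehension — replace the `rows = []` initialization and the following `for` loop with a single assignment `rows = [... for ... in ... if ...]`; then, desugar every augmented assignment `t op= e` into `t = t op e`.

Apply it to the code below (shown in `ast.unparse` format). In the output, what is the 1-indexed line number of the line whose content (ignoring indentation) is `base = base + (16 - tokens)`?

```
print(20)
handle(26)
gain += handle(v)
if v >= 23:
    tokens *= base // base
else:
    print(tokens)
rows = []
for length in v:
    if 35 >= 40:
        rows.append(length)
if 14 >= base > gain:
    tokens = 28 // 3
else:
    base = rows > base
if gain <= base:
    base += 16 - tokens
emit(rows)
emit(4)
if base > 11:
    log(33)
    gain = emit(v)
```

Transformed code:
print(20)
handle(26)
gain = gain + handle(v)
if v >= 23:
    tokens = tokens * (base // base)
else:
    print(tokens)
rows = [length for length in v if 35 >= 40]
if 14 >= base > gain:
    tokens = 28 // 3
else:
    base = rows > base
if gain <= base:
    base = base + (16 - tokens)
emit(rows)
emit(4)
if base > 11:
    log(33)
    gain = emit(v)

14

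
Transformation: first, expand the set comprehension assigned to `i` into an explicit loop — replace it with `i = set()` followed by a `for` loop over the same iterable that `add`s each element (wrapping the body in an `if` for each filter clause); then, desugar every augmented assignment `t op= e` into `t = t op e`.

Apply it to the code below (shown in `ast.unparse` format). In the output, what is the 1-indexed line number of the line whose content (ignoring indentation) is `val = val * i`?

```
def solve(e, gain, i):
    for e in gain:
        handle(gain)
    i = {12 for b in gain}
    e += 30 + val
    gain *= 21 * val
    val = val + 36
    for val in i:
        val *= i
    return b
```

Transformed code:
def solve(e, gain, i):
    for e in gain:
        handle(gain)
    i = set()
    for b in gain:
        i.add(12)
    e = e + (30 + val)
    gain = gain * (21 * val)
    val = val + 36
    for val in i:
        val = val * i
    return b

11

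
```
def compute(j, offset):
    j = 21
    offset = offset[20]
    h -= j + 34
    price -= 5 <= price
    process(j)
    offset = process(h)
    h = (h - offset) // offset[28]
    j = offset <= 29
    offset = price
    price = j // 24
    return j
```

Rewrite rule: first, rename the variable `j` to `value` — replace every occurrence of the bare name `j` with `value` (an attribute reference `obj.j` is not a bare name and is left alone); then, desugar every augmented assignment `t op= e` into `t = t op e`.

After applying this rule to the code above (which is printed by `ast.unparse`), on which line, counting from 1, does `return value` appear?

Transformed code:
def compute(value, offset):
    value = 21
    offset = offset[20]
    h = h - (value + 34)
    price = price - (5 <= price)
    process(value)
    offset = process(h)
    h = (h - offset) // offset[28]
    value = offset <= 29
    offset = price
    price = value // 24
    return value

12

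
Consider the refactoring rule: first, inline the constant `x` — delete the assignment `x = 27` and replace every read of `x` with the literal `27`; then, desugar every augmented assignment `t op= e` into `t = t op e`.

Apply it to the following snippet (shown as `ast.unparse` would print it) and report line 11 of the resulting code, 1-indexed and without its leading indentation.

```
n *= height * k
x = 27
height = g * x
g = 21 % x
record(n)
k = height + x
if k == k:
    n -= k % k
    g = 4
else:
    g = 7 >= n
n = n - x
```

Transformed code:
n = n * (height * k)
height = g * 27
g = 21 % 27
record(n)
k = height + 27
if k == k:
    n = n - k % k
    g = 4
else:
    g = 7 >= n
n = n - 27

n = n - 27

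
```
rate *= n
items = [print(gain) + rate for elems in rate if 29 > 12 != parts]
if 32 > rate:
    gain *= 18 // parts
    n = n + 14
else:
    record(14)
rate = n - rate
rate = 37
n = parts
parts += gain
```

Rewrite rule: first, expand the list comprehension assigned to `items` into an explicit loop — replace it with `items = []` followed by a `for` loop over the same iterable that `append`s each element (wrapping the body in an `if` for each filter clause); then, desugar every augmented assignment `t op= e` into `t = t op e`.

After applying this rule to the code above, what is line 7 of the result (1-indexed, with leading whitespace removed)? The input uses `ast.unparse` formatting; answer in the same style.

gain = gain * (18 // parts)

Transformed code:
rate = rate * n
items = []
for elems in rate:
    if 29 > 12 != parts:
        items.append(print(gain) + rate)
if 32 > rate:
    gain = gain * (18 // parts)
    n = n + 14
else:
    record(14)
rate = n - rate
rate = 37
n = parts
parts = parts + gain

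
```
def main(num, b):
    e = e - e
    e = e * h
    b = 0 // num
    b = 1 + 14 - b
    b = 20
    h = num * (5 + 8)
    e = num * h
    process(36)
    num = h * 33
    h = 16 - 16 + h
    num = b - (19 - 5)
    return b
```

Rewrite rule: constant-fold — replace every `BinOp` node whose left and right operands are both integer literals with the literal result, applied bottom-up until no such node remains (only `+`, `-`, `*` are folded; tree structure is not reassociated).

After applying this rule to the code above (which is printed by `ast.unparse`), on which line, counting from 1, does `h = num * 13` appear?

7

Transformed code:
def main(num, b):
    e = e - e
    e = e * h
    b = 0 // num
    b = 15 - b
    b = 20
    h = num * 13
    e = num * h
    process(36)
    num = h * 33
    h = 0 + h
    num = b - 14
    return b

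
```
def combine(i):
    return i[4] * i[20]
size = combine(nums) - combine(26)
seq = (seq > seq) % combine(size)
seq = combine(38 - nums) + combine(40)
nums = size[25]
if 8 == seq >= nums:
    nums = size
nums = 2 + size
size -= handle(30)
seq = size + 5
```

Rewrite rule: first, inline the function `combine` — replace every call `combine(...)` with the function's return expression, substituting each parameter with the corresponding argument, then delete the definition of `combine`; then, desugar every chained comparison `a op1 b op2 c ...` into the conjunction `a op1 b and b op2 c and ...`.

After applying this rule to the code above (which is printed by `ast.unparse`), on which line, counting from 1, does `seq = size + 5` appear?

9

Transformed code:
size = nums[4] * nums[20] - 26[4] * 26[20]
seq = (seq > seq) % (size[4] * size[20])
seq = (38 - nums)[4] * (38 - nums)[20] + 40[4] * 40[20]
nums = size[25]
if 8 == seq and seq >= nums:
    nums = size
nums = 2 + size
size -= handle(30)
seq = size + 5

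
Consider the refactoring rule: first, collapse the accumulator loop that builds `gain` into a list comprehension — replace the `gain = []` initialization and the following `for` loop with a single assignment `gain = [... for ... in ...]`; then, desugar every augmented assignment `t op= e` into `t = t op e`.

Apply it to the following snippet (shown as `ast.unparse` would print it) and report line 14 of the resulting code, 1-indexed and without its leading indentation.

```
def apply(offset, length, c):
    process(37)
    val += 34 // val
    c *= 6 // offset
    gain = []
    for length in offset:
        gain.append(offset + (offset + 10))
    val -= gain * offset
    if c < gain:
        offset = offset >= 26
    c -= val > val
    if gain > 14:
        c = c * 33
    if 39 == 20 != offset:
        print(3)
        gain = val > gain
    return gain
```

Transformed code:
def apply(offset, length, c):
    process(37)
    val = val + 34 // val
    c = c * (6 // offset)
    gain = [offset + (offset + 10) for length in offset]
    val = val - gain * offset
    if c < gain:
        offset = offset >= 26
    c = c - (val > val)
    if gain > 14:
        c = c * 33
    if 39 == 20 != offset:
        print(3)
        gain = val > gain
    return gain

gain = val > gain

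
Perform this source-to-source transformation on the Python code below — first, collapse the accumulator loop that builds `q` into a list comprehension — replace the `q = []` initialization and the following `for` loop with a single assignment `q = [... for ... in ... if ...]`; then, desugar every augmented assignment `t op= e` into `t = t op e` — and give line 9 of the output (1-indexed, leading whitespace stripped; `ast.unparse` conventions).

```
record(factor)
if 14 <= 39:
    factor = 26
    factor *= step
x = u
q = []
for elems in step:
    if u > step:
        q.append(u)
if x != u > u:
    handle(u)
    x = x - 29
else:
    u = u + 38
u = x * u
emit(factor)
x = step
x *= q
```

x = x - 29

Transformed code:
record(factor)
if 14 <= 39:
    factor = 26
    factor = factor * step
x = u
q = [u for elems in step if u > step]
if x != u > u:
    handle(u)
    x = x - 29
else:
    u = u + 38
u = x * u
emit(factor)
x = step
x = x * q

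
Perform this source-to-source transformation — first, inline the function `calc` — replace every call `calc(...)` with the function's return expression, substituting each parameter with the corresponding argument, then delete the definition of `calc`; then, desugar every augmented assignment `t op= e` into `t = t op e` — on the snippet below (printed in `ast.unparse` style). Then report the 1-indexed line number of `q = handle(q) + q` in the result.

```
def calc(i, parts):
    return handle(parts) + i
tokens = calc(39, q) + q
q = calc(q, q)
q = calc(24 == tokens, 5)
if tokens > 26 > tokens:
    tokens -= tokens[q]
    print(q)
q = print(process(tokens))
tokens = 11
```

2

Transformed code:
tokens = handle(q) + 39 + q
q = handle(q) + q
q = handle(5) + (24 == tokens)
if tokens > 26 > tokens:
    tokens = tokens - tokens[q]
    print(q)
q = print(process(tokens))
tokens = 11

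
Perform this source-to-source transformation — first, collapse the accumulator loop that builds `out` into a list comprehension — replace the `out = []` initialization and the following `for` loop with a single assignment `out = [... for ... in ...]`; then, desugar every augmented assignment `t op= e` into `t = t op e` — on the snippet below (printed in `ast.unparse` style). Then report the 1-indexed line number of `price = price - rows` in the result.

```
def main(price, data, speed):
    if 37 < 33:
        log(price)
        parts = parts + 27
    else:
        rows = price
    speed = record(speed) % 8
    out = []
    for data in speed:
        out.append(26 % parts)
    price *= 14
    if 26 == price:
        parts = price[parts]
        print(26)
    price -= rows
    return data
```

13

Transformed code:
def main(price, data, speed):
    if 37 < 33:
        log(price)
        parts = parts + 27
    else:
        rows = price
    speed = record(speed) % 8
    out = [26 % parts for data in speed]
    price = price * 14
    if 26 == price:
        parts = price[parts]
        print(26)
    price = price - rows
    return data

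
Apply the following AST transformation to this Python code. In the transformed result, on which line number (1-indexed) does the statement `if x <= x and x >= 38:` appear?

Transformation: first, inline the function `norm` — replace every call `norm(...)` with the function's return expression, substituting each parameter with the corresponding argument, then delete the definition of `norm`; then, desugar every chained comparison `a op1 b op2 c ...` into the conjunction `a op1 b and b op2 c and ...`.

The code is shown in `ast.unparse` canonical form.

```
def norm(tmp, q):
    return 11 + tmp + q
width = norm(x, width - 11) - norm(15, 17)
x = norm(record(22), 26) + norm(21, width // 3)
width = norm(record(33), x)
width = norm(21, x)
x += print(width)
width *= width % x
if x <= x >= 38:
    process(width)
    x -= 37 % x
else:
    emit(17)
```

Transformed code:
width = 11 + x + (width - 11) - (11 + 15 + 17)
x = 11 + record(22) + 26 + (11 + 21 + width // 3)
width = 11 + record(33) + x
width = 11 + 21 + x
x += print(width)
width *= width % x
if x <= x and x >= 38:
    process(width)
    x -= 37 % x
else:
    emit(17)

7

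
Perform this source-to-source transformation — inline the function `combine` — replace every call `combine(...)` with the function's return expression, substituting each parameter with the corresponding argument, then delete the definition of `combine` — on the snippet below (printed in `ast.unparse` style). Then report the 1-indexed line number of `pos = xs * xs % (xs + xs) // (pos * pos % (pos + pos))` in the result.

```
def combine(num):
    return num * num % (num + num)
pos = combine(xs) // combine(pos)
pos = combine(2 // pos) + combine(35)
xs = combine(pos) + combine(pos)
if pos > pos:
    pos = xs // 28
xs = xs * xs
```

1

Transformed code:
pos = xs * xs % (xs + xs) // (pos * pos % (pos + pos))
pos = 2 // pos * (2 // pos) % (2 // pos + 2 // pos) + 35 * 35 % (35 + 35)
xs = pos * pos % (pos + pos) + pos * pos % (pos + pos)
if pos > pos:
    pos = xs // 28
xs = xs * xs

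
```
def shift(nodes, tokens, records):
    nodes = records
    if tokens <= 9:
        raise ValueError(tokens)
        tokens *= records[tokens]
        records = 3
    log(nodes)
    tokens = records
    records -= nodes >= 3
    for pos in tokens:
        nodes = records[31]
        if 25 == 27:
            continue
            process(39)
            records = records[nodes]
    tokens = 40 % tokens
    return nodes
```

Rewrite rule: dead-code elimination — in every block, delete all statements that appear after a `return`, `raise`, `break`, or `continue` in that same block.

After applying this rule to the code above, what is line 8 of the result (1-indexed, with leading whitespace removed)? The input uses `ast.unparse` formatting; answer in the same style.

Transformed code:
def shift(nodes, tokens, records):
    nodes = records
    if tokens <= 9:
        raise ValueError(tokens)
    log(nodes)
    tokens = records
    records -= nodes >= 3
    for pos in tokens:
        nodes = records[31]
        if 25 == 27:
            continue
    tokens = 40 % tokens
    return nodes

for pos in tokens:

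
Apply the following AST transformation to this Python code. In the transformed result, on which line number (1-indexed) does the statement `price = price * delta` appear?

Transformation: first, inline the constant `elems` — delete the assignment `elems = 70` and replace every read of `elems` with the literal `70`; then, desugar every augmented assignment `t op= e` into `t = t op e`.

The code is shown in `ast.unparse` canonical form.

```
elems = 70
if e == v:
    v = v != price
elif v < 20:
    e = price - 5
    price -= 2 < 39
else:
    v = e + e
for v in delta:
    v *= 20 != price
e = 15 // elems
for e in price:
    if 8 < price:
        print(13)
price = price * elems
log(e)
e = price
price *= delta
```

17

Transformed code:
if e == v:
    v = v != price
elif v < 20:
    e = price - 5
    price = price - (2 < 39)
else:
    v = e + e
for v in delta:
    v = v * (20 != price)
e = 15 // 70
for e in price:
    if 8 < price:
        print(13)
price = price * 70
log(e)
e = price
price = price * delta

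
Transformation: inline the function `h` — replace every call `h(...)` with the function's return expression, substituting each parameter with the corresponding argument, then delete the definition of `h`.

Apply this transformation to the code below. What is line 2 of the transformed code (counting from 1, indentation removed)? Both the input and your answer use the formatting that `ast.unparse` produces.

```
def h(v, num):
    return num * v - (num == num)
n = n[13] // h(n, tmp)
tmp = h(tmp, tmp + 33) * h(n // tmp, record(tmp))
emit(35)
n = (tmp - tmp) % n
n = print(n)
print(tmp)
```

Transformed code:
n = n[13] // (tmp * n - (tmp == tmp))
tmp = ((tmp + 33) * tmp - (tmp + 33 == tmp + 33)) * (record(tmp) * (n // tmp) - (record(tmp) == record(tmp)))
emit(35)
n = (tmp - tmp) % n
n = print(n)
print(tmp)

tmp = ((tmp + 33) * tmp - (tmp + 33 == tmp + 33)) * (record(tmp) * (n // tmp) - (record(tmp) == record(tmp)))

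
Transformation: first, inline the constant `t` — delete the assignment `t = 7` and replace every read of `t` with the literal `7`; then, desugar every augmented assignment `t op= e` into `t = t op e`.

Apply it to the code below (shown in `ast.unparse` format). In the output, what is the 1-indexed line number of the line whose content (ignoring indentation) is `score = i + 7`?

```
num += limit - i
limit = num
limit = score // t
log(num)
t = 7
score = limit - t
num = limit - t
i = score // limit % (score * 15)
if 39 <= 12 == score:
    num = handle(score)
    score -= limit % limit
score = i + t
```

11

Transformed code:
num = num + (limit - i)
limit = num
limit = score // 7
log(num)
score = limit - 7
num = limit - 7
i = score // limit % (score * 15)
if 39 <= 12 == score:
    num = handle(score)
    score = score - limit % limit
score = i + 7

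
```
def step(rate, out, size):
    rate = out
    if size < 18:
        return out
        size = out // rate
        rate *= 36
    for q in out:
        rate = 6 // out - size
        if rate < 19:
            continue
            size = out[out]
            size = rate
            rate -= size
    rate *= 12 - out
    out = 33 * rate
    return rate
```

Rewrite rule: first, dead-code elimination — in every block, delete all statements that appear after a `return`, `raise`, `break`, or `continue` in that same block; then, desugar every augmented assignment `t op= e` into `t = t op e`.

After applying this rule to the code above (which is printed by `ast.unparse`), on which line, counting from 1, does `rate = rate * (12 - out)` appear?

Transformed code:
def step(rate, out, size):
    rate = out
    if size < 18:
        return out
    for q in out:
        rate = 6 // out - size
        if rate < 19:
            continue
    rate = rate * (12 - out)
    out = 33 * rate
    return rate

9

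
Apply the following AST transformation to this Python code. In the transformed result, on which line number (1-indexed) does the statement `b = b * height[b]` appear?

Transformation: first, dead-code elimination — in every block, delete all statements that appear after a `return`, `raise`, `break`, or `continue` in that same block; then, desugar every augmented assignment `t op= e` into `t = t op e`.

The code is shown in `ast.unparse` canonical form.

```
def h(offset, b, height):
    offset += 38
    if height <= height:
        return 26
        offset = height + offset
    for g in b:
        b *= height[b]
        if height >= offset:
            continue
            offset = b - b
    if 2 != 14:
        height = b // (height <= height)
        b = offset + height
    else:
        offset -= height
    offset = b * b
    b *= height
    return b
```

Transformed code:
def h(offset, b, height):
    offset = offset + 38
    if height <= height:
        return 26
    for g in b:
        b = b * height[b]
        if height >= offset:
            continue
    if 2 != 14:
        height = b // (height <= height)
        b = offset + height
    else:
        offset = offset - height
    offset = b * b
    b = b * height
    return b

6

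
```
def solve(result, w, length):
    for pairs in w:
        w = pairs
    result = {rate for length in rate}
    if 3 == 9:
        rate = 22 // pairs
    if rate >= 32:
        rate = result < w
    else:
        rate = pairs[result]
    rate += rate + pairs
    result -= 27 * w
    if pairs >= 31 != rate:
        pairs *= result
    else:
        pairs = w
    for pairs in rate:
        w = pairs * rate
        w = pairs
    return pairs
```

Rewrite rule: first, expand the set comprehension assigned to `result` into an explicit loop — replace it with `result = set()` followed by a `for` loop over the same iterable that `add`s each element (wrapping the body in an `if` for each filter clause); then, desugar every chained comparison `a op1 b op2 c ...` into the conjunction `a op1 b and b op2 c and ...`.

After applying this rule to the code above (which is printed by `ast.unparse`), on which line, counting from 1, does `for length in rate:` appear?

5

Transformed code:
def solve(result, w, length):
    for pairs in w:
        w = pairs
    result = set()
    for length in rate:
        result.add(rate)
    if 3 == 9:
        rate = 22 // pairs
    if rate >= 32:
        rate = result < w
    else:
        rate = pairs[result]
    rate += rate + pairs
    result -= 27 * w
    if pairs >= 31 and 31 != rate:
        pairs *= result
    else:
        pairs = w
    for pairs in rate:
        w = pairs * rate
        w = pairs
    return pairs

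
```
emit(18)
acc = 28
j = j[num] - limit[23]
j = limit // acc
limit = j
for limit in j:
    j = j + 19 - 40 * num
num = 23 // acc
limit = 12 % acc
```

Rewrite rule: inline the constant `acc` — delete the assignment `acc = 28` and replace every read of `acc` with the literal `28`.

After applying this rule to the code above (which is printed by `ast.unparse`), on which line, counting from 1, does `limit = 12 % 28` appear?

8

Transformed code:
emit(18)
j = j[num] - limit[23]
j = limit // 28
limit = j
for limit in j:
    j = j + 19 - 40 * num
num = 23 // 28
limit = 12 % 28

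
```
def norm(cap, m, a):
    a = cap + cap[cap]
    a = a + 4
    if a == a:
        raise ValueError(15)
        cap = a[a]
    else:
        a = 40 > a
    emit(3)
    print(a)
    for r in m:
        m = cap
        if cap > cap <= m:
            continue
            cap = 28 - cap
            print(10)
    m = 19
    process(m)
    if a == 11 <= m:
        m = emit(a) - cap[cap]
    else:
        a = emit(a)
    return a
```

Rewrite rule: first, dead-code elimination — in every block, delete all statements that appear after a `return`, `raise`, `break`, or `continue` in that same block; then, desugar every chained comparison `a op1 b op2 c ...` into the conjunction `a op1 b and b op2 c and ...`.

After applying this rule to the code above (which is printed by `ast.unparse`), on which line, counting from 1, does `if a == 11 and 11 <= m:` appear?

Transformed code:
def norm(cap, m, a):
    a = cap + cap[cap]
    a = a + 4
    if a == a:
        raise ValueError(15)
    else:
        a = 40 > a
    emit(3)
    print(a)
    for r in m:
        m = cap
        if cap > cap and cap <= m:
            continue
    m = 19
    process(m)
    if a == 11 and 11 <= m:
        m = emit(a) - cap[cap]
    else:
        a = emit(a)
    return a

16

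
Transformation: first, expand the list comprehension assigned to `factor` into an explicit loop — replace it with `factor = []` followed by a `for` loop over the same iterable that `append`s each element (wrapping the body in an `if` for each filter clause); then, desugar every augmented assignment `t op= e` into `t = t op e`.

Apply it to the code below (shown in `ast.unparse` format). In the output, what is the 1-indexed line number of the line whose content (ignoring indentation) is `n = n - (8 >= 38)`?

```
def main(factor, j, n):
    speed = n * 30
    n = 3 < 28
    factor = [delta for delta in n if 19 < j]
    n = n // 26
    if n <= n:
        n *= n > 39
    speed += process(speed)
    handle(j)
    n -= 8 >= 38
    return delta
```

Transformed code:
def main(factor, j, n):
    speed = n * 30
    n = 3 < 28
    factor = []
    for delta in n:
        if 19 < j:
            factor.append(delta)
    n = n // 26
    if n <= n:
        n = n * (n > 39)
    speed = speed + process(speed)
    handle(j)
    n = n - (8 >= 38)
    return delta

13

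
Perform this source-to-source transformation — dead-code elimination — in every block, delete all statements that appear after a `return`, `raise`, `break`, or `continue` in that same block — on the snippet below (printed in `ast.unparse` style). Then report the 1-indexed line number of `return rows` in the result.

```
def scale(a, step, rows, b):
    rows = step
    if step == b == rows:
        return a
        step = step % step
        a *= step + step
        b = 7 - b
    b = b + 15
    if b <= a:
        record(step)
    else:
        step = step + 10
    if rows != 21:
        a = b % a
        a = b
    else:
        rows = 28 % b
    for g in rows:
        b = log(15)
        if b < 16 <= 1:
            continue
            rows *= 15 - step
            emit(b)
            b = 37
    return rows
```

19

Transformed code:
def scale(a, step, rows, b):
    rows = step
    if step == b == rows:
        return a
    b = b + 15
    if b <= a:
        record(step)
    else:
        step = step + 10
    if rows != 21:
        a = b % a
        a = b
    else:
        rows = 28 % b
    for g in rows:
        b = log(15)
        if b < 16 <= 1:
            continue
    return rows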